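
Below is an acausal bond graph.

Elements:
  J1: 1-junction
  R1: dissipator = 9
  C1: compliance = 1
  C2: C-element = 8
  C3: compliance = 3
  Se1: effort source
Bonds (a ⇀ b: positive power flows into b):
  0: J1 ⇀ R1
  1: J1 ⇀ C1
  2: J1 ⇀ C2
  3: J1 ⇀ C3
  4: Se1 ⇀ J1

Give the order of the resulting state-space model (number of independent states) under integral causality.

b4 |J1  (Se1 fixes effort; stroke away)
b1 |J1  (C1: C, integral causality)
b2 |J1  (C2: C, integral causality)
b3 |J1  (C3 outputs effort q/C3)
b0 |R1  (J1 needs exactly one f-in)

3  (C1, C2, C3 all integral)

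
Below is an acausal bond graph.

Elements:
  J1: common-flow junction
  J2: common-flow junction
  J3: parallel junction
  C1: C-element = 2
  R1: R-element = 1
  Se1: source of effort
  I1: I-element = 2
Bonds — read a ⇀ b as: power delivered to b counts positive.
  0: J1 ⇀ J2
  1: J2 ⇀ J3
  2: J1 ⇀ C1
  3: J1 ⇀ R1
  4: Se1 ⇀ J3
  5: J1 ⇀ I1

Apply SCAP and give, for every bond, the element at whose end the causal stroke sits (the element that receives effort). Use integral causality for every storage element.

#4 stroke at J3  (Se1 fixes effort; stroke away)
#1 stroke at J2  (J3 effort already set via bond 4)
#0 stroke at J1  (closing 1-jn rule on J2)
#2 stroke at J1  (C1: C, integral causality)
#5 stroke at I1  (I1: I, integral causality)
#3 stroke at J1  (common-f at J1 fixed by 5)

bond 0 stroke at J1
bond 1 stroke at J2
bond 2 stroke at J1
bond 3 stroke at J1
bond 4 stroke at J3
bond 5 stroke at I1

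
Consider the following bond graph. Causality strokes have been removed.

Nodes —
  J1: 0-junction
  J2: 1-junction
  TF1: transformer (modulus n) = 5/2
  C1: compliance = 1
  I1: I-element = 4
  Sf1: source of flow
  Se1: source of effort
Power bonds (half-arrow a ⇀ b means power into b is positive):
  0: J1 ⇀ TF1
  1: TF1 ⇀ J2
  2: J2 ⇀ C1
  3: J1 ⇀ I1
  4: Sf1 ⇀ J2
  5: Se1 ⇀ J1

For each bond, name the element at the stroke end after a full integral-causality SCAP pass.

β0 stroke→TF1
β1 stroke→J2
β2 stroke→J2
β3 stroke→I1
β4 stroke→Sf1
β5 stroke→J1

#4 stroke at Sf1  (Sf1: flow source, stroke at near end)
#5 stroke at J1  (Se1: effort source, stroke at far end)
#0 stroke at TF1  (common-e at J1 fixed by 5)
#3 stroke at I1  (0-jn J1 has e-setter on 5)
#1 stroke at J2  (common-f at J2 fixed by 4)
#2 stroke at J2  (1-jn J2 has f-setter on 4)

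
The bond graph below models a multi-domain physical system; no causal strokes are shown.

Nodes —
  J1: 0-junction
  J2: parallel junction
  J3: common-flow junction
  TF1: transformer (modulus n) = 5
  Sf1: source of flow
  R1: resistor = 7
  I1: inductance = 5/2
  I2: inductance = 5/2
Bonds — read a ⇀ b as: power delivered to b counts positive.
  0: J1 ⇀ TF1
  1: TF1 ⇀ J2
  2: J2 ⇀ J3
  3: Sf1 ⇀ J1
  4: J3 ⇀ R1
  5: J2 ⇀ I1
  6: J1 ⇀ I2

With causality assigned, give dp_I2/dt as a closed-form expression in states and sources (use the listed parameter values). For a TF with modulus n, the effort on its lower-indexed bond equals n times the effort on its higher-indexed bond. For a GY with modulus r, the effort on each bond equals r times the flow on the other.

dp_I2/dt = 175*F_Sf1 - 14*p_I1 - 70*p_I2

bond 3 |Sf1  (Sf1: flow source, stroke at near end)
bond 5 |I1  (I1: I, integral causality)
bond 6 |I2  (I2: I, integral causality)
bond 0 |J1  (closing 0-jn rule on J1)
bond 1 |TF1  (TF1: transformer flips bond 0)
bond 2 |J2  (only one effort-in slot at J2)
bond 4 |J3  (common-f at J3 fixed by 2)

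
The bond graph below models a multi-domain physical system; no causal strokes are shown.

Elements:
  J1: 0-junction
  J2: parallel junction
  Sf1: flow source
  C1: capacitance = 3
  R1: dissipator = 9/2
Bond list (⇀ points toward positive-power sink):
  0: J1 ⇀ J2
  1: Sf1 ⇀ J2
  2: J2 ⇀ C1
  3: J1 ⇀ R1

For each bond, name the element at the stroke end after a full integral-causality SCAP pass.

b1 |Sf1  (source Sf1 imposes f)
b2 |J2  (C1 integral (e out))
b0 |J1  (0-jn J2 has e-setter on 2)
b3 |R1  (0-jn J1 has e-setter on 0)

β0 stroke at J1
β1 stroke at Sf1
β2 stroke at J2
β3 stroke at R1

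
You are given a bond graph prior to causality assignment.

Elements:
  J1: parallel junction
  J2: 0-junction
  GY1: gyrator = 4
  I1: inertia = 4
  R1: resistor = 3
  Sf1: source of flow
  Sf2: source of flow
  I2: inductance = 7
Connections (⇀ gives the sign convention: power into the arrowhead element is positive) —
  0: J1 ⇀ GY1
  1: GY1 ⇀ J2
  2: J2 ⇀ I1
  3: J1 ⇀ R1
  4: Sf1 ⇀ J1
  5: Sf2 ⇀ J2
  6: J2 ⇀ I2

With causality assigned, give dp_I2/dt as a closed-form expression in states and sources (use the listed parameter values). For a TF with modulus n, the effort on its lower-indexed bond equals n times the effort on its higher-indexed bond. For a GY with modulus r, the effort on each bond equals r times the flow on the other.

b4 stroke at Sf1  (Sf1 fixes flow; stroke at Sf1)
b5 stroke at Sf2  (Sf2 fixes flow; stroke at Sf2)
b2 stroke at I1  (I1: I, integral causality)
b6 stroke at I2  (prefer integral on I2)
b1 stroke at J2  (J2: last free bond brings effort in)
b0 stroke at J1  (GY1 both-in/both-out from 1)
b3 stroke at R1  (J1: bond 0 brought effort, rest push out)

dp_I2/dt = 4*F_Sf1 + 16*F_Sf2/3 - 4*p_I1/3 - 16*p_I2/21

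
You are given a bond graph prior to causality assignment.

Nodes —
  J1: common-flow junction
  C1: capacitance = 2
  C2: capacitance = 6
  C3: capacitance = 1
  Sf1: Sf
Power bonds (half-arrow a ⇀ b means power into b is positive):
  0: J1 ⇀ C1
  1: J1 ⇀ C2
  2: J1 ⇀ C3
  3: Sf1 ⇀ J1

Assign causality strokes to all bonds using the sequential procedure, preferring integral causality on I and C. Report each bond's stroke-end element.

β0 stroke→J1
β1 stroke→J1
β2 stroke→J1
β3 stroke→Sf1

β3 |Sf1  (Sf1: flow source, stroke at near end)
β0 |J1  (common-f at J1 fixed by 3)
β1 |J1  (J1 flow already set via bond 3)
β2 |J1  (common-f at J1 fixed by 3)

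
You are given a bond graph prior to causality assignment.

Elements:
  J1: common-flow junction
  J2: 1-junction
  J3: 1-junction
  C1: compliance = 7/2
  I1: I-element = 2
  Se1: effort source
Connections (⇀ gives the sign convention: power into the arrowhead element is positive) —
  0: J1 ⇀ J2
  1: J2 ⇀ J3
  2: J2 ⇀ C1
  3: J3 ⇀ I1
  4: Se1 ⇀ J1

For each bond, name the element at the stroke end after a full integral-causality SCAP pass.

b4 stroke→J1  (source Se1 imposes e)
b0 stroke→J2  (closing 1-jn rule on J1)
b2 stroke→J2  (C1 outputs effort q/C1)
b1 stroke→J3  (J2: last free bond brings flow in)
b3 stroke→I1  (J3 needs exactly one f-in)

bond 0 |J2
bond 1 |J3
bond 2 |J2
bond 3 |I1
bond 4 |J1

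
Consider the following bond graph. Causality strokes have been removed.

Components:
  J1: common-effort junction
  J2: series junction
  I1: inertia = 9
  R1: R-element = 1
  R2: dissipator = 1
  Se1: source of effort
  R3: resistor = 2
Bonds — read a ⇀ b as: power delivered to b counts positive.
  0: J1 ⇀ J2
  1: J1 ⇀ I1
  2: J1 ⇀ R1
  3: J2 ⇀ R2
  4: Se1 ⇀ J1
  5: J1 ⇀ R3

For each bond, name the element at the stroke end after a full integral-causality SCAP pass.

#4 stroke at J1  (Se1 fixes effort; stroke away)
#0 stroke at J2  (J1 effort already set via bond 4)
#1 stroke at I1  (J1 effort already set via bond 4)
#2 stroke at R1  (J1: bond 4 brought effort, rest push out)
#5 stroke at R3  (J1: bond 4 brought effort, rest push out)
#3 stroke at R2  (J2: last free bond brings flow in)

b0 stroke at J2
b1 stroke at I1
b2 stroke at R1
b3 stroke at R2
b4 stroke at J1
b5 stroke at R3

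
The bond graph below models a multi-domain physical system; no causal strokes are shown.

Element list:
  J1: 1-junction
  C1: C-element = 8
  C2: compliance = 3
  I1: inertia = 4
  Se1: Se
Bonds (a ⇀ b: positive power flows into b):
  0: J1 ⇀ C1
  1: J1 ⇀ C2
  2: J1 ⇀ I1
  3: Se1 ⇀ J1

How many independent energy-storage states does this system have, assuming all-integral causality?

#3 stroke at J1  (source Se1 imposes e)
#0 stroke at J1  (C1 outputs effort q/C1)
#1 stroke at J1  (prefer integral on C2)
#2 stroke at I1  (closing 1-jn rule on J1)

3  (C1, C2, I1 all integral)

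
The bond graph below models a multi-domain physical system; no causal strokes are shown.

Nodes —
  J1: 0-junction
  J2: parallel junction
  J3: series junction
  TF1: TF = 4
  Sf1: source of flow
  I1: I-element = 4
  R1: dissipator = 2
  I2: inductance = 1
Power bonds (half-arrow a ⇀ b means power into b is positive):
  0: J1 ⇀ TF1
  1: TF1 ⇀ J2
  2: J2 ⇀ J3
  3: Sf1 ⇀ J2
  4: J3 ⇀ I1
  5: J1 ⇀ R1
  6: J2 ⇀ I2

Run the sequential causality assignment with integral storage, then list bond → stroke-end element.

#3 stroke→Sf1  (Sf1 (Sf) sets flow on bond)
#4 stroke→I1  (I1 outputs flow p/I1)
#2 stroke→J3  (J3: bond 4 brought flow, rest push out)
#6 stroke→I2  (prefer integral on I2)
#1 stroke→J2  (J2 needs exactly one e-in)
#0 stroke→TF1  (TF1 one-in-one-out from 1)
#5 stroke→J1  (closing 0-jn rule on J1)

β0 stroke at TF1
β1 stroke at J2
β2 stroke at J3
β3 stroke at Sf1
β4 stroke at I1
β5 stroke at J1
β6 stroke at I2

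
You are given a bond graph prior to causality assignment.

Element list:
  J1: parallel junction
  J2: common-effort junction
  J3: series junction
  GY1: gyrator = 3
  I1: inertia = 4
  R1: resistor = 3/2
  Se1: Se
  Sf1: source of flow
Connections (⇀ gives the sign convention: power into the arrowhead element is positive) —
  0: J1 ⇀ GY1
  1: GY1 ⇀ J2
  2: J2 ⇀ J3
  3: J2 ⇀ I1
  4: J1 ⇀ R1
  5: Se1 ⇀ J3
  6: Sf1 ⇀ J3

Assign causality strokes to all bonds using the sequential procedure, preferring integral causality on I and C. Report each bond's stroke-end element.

#0 |J1
#1 |J2
#2 |J3
#3 |I1
#4 |R1
#5 |J3
#6 |Sf1

bond 5 |J3  (Se1 (Se) sets effort on bond)
bond 6 |Sf1  (Sf1: flow source, stroke at near end)
bond 2 |J3  (J3: bond 6 brought flow, rest push out)
bond 3 |I1  (prefer integral on I1)
bond 1 |J2  (closing 0-jn rule on J2)
bond 0 |J1  (GY1 both-in/both-out from 1)
bond 4 |R1  (J1: bond 0 brought effort, rest push out)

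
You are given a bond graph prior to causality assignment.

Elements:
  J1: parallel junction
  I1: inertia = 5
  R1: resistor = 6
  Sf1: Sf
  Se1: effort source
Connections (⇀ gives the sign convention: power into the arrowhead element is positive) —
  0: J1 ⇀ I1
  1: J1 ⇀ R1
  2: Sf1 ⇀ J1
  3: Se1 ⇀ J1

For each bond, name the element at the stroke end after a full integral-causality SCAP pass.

b0 stroke at I1
b1 stroke at R1
b2 stroke at Sf1
b3 stroke at J1

#2 →Sf1  (Sf1 (Sf) sets flow on bond)
#3 →J1  (source Se1 imposes e)
#0 →I1  (J1 effort already set via bond 3)
#1 →R1  (J1: bond 3 brought effort, rest push out)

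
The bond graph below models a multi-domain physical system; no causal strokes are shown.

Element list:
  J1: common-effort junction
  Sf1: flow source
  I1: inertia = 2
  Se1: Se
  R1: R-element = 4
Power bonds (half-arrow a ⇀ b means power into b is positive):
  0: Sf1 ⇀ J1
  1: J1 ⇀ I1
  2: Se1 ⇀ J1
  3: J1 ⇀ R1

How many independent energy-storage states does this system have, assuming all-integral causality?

β0 →Sf1  (Sf1: flow source, stroke at near end)
β2 →J1  (Se1 fixes effort; stroke away)
β1 →I1  (common-e at J1 fixed by 2)
β3 →R1  (0-jn J1 has e-setter on 2)

1  (I1 all integral)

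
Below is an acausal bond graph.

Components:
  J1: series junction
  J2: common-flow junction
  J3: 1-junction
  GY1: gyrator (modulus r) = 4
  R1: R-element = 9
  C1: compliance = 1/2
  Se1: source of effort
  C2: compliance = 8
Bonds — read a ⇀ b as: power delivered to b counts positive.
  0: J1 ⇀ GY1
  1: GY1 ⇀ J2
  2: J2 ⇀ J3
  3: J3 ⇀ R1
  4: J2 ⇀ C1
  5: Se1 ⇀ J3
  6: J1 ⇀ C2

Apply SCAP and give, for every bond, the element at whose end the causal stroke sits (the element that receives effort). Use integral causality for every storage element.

#0 stroke at GY1
#1 stroke at GY1
#2 stroke at J2
#3 stroke at J3
#4 stroke at J2
#5 stroke at J3
#6 stroke at J1

bond 5 stroke→J3  (Se1 (Se) sets effort on bond)
bond 4 stroke→J2  (C1 outputs effort q/C1)
bond 6 stroke→J1  (C2 outputs effort q/C2)
bond 0 stroke→GY1  (J1: last free bond brings flow in)
bond 1 stroke→GY1  (GY1: gyrator matches bond 0)
bond 2 stroke→J2  (J2 flow already set via bond 1)
bond 3 stroke→J3  (1-jn J3 has f-setter on 2)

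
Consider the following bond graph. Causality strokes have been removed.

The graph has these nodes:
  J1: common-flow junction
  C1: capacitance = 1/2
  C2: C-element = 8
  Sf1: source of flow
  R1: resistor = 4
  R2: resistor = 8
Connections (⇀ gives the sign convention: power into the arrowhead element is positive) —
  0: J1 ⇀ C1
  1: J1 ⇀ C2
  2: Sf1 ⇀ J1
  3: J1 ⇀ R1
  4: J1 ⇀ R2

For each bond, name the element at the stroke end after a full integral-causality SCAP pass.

b2 stroke→Sf1  (Sf1: flow source, stroke at near end)
b0 stroke→J1  (common-f at J1 fixed by 2)
b1 stroke→J1  (J1: bond 2 brought flow, rest push out)
b3 stroke→J1  (J1 flow already set via bond 2)
b4 stroke→J1  (common-f at J1 fixed by 2)

β0 stroke at J1
β1 stroke at J1
β2 stroke at Sf1
β3 stroke at J1
β4 stroke at J1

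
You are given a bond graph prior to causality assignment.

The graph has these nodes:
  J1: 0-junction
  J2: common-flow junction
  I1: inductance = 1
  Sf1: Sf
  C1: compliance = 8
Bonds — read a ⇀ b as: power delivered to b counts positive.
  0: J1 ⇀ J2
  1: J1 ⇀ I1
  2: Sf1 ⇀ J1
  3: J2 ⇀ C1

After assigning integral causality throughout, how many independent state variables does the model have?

2  (C1, I1 all integral)

#2 |Sf1  (source Sf1 imposes f)
#1 |I1  (I1: I, integral causality)
#0 |J1  (J1: last free bond brings effort in)
#3 |J2  (J2: bond 0 brought flow, rest push out)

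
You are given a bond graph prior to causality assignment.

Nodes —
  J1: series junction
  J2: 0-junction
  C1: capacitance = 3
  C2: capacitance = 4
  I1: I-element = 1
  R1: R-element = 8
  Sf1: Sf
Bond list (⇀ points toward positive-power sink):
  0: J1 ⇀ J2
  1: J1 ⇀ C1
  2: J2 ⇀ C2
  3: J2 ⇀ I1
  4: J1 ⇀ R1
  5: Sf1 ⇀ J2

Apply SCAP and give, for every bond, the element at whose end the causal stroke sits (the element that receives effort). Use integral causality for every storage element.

β5 stroke→Sf1  (source Sf1 imposes f)
β1 stroke→J1  (prefer integral on C1)
β2 stroke→J2  (C2 outputs effort q/C2)
β0 stroke→J1  (J2: bond 2 brought effort, rest push out)
β3 stroke→I1  (common-e at J2 fixed by 2)
β4 stroke→R1  (J1: last free bond brings flow in)

β0 |J1
β1 |J1
β2 |J2
β3 |I1
β4 |R1
β5 |Sf1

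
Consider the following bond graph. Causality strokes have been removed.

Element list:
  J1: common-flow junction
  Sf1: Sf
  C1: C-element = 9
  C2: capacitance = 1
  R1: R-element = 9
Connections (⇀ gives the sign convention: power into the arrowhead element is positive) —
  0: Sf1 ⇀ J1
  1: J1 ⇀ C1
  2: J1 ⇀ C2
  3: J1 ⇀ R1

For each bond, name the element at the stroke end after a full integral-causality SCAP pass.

bond 0 stroke at Sf1
bond 1 stroke at J1
bond 2 stroke at J1
bond 3 stroke at J1

bond 0 |Sf1  (Sf1 (Sf) sets flow on bond)
bond 1 |J1  (J1: bond 0 brought flow, rest push out)
bond 2 |J1  (common-f at J1 fixed by 0)
bond 3 |J1  (J1 flow already set via bond 0)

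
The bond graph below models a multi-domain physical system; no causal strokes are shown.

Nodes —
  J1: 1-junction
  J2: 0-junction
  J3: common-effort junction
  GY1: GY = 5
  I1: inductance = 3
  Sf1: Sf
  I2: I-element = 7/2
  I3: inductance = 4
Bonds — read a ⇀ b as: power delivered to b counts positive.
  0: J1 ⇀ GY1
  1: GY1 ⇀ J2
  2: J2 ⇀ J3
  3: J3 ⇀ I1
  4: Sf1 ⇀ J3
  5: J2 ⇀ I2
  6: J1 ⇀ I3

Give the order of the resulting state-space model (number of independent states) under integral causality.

β4 stroke at Sf1  (Sf1 fixes flow; stroke at Sf1)
β3 stroke at I1  (I1 integral (f out))
β2 stroke at J3  (closing 0-jn rule on J3)
β5 stroke at I2  (prefer integral on I2)
β1 stroke at J2  (J2 needs exactly one e-in)
β0 stroke at J1  (GY1 both-in/both-out from 1)
β6 stroke at I3  (J1 needs exactly one f-in)

3  (I1, I2, I3 all integral)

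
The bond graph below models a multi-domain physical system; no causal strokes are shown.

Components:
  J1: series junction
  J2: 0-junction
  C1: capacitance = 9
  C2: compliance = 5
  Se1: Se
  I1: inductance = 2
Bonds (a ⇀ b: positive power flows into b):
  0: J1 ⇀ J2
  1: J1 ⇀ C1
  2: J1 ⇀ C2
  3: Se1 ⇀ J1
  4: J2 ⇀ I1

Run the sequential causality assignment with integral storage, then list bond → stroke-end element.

β0 stroke at J2
β1 stroke at J1
β2 stroke at J1
β3 stroke at J1
β4 stroke at I1

#3 stroke→J1  (Se1 fixes effort; stroke away)
#1 stroke→J1  (C1: C, integral causality)
#2 stroke→J1  (C2 outputs effort q/C2)
#0 stroke→J2  (closing 1-jn rule on J1)
#4 stroke→I1  (J2 effort already set via bond 0)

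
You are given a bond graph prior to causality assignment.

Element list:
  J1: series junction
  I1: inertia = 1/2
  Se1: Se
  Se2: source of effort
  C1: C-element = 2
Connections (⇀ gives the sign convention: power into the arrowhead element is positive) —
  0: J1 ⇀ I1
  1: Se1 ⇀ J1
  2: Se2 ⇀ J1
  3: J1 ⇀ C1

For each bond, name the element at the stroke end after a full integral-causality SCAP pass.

b1 |J1  (Se1: effort source, stroke at far end)
b2 |J1  (Se2: effort source, stroke at far end)
b0 |I1  (prefer integral on I1)
b3 |J1  (common-f at J1 fixed by 0)

β0 stroke→I1
β1 stroke→J1
β2 stroke→J1
β3 stroke→J1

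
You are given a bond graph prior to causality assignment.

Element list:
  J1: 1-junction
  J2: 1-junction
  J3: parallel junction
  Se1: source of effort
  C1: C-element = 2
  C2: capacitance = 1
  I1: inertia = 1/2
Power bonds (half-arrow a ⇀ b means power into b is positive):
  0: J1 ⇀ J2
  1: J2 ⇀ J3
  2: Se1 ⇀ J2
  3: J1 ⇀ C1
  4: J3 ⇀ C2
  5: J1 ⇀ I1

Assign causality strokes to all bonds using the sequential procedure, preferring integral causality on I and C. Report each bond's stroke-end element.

b2 |J2  (Se1 (Se) sets effort on bond)
b3 |J1  (prefer integral on C1)
b4 |J3  (C2: C, integral causality)
b1 |J2  (J3: bond 4 brought effort, rest push out)
b0 |J1  (J2: last free bond brings flow in)
b5 |I1  (J1: last free bond brings flow in)

bond 0 |J1
bond 1 |J2
bond 2 |J2
bond 3 |J1
bond 4 |J3
bond 5 |I1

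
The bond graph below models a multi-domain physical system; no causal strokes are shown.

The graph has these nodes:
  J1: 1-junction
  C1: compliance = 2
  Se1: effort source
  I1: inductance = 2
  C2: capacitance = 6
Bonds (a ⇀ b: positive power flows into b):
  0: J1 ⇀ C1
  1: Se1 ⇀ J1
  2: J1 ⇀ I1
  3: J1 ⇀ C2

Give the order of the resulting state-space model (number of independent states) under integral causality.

#1 stroke→J1  (Se1 (Se) sets effort on bond)
#0 stroke→J1  (C1 integral (e out))
#2 stroke→I1  (I1 outputs flow p/I1)
#3 stroke→J1  (common-f at J1 fixed by 2)

3  (C1, C2, I1 all integral)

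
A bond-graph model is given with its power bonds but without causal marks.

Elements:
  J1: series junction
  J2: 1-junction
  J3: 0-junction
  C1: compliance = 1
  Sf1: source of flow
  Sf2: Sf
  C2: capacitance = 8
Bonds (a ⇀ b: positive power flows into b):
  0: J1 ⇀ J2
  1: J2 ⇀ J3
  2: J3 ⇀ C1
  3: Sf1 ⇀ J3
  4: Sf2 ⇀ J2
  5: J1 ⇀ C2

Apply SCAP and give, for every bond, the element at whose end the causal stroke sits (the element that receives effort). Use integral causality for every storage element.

β3 |Sf1  (Sf1 fixes flow; stroke at Sf1)
β4 |Sf2  (source Sf2 imposes f)
β0 |J2  (J2: bond 4 brought flow, rest push out)
β1 |J2  (J2 flow already set via bond 4)
β2 |J3  (only one effort-in slot at J3)
β5 |J1  (1-jn J1 has f-setter on 0)

#0 →J2
#1 →J2
#2 →J3
#3 →Sf1
#4 →Sf2
#5 →J1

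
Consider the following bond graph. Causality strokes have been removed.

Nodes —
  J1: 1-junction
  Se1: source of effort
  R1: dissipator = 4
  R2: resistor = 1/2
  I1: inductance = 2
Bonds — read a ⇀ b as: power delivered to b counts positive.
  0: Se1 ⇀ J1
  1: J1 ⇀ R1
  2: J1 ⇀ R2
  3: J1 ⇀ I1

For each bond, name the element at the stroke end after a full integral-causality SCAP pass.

bond 0 stroke at J1  (Se1 (Se) sets effort on bond)
bond 3 stroke at I1  (I1: I, integral causality)
bond 1 stroke at J1  (J1 flow already set via bond 3)
bond 2 stroke at J1  (common-f at J1 fixed by 3)

#0 |J1
#1 |J1
#2 |J1
#3 |I1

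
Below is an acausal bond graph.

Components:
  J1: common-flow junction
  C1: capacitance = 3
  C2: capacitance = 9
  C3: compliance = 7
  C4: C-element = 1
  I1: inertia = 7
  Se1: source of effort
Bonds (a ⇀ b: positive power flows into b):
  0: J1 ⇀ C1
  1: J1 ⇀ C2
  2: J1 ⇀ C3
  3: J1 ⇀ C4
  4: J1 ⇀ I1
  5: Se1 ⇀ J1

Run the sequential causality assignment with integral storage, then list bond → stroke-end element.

bond 5 |J1  (Se1 (Se) sets effort on bond)
bond 0 |J1  (C1 integral (e out))
bond 1 |J1  (C2: C, integral causality)
bond 2 |J1  (C3 outputs effort q/C3)
bond 3 |J1  (prefer integral on C4)
bond 4 |I1  (only one flow-in slot at J1)

bond 0 →J1
bond 1 →J1
bond 2 →J1
bond 3 →J1
bond 4 →I1
bond 5 →J1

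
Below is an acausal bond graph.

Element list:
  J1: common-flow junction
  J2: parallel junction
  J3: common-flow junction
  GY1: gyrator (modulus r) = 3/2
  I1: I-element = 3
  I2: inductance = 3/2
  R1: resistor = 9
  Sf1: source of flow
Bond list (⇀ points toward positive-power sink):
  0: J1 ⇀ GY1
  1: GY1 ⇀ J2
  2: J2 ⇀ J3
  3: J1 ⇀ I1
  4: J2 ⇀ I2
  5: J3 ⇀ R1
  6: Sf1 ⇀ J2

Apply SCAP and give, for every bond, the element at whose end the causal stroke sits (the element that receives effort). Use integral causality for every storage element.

β6 |Sf1  (Sf1 fixes flow; stroke at Sf1)
β3 |I1  (I1 integral (f out))
β0 |J1  (J1: bond 3 brought flow, rest push out)
β1 |J2  (through GY1, causality inverts; strokes same side of GY1)
β2 |J3  (J2 effort already set via bond 1)
β4 |I2  (0-jn J2 has e-setter on 1)
β5 |R1  (only one flow-in slot at J3)

bond 0 stroke at J1
bond 1 stroke at J2
bond 2 stroke at J3
bond 3 stroke at I1
bond 4 stroke at I2
bond 5 stroke at R1
bond 6 stroke at Sf1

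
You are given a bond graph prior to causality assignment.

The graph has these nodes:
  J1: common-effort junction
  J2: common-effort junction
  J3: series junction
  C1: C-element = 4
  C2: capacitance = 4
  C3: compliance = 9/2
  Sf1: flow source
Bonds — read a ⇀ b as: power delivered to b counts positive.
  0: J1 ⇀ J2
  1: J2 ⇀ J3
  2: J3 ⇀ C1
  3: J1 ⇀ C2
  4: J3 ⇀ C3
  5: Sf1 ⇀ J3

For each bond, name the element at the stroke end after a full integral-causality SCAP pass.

bond 0 stroke at J2
bond 1 stroke at J3
bond 2 stroke at J3
bond 3 stroke at J1
bond 4 stroke at J3
bond 5 stroke at Sf1

#5 stroke→Sf1  (Sf1: flow source, stroke at near end)
#1 stroke→J3  (J3: bond 5 brought flow, rest push out)
#2 stroke→J3  (1-jn J3 has f-setter on 5)
#4 stroke→J3  (J3: bond 5 brought flow, rest push out)
#0 stroke→J2  (J2 needs exactly one e-in)
#3 stroke→J1  (J1 needs exactly one e-in)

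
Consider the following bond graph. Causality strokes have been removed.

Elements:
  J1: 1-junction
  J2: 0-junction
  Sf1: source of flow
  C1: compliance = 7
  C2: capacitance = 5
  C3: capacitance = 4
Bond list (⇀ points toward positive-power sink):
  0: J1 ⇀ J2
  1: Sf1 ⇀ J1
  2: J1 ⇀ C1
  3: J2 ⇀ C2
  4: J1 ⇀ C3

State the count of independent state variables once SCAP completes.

3  (C1, C2, C3 all integral)

#1 stroke→Sf1  (source Sf1 imposes f)
#0 stroke→J1  (J1 flow already set via bond 1)
#2 stroke→J1  (J1 flow already set via bond 1)
#4 stroke→J1  (1-jn J1 has f-setter on 1)
#3 stroke→J2  (only one effort-in slot at J2)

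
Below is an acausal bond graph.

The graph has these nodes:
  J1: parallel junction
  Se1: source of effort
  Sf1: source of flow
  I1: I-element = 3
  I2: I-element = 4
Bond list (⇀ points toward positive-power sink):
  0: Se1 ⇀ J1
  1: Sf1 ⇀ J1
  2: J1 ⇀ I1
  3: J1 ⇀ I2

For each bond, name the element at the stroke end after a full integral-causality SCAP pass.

#0 stroke at J1  (source Se1 imposes e)
#1 stroke at Sf1  (source Sf1 imposes f)
#2 stroke at I1  (0-jn J1 has e-setter on 0)
#3 stroke at I2  (J1: bond 0 brought effort, rest push out)

β0 stroke→J1
β1 stroke→Sf1
β2 stroke→I1
β3 stroke→I2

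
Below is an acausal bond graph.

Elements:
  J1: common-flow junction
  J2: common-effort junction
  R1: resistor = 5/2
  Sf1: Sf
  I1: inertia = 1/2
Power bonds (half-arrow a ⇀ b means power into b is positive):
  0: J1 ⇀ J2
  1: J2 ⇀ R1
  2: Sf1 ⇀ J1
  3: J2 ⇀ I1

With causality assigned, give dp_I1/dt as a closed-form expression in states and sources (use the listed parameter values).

dp_I1/dt = 5*F_Sf1/2 - 5*p_I1

β2 stroke at Sf1  (source Sf1 imposes f)
β0 stroke at J1  (J1 flow already set via bond 2)
β3 stroke at I1  (I1: I, integral causality)
β1 stroke at J2  (closing 0-jn rule on J2)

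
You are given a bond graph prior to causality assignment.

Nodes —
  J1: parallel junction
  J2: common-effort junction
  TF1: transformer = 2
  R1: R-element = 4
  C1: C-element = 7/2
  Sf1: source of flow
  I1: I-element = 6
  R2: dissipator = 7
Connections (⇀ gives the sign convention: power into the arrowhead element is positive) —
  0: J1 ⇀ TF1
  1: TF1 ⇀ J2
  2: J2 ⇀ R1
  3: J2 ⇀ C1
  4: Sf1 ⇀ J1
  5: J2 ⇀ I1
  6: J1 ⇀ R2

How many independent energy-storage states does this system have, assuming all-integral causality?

2  (C1, I1 all integral)

b4 stroke at Sf1  (Sf1: flow source, stroke at near end)
b3 stroke at J2  (C1: C, integral causality)
b1 stroke at TF1  (J2 effort already set via bond 3)
b2 stroke at R1  (common-e at J2 fixed by 3)
b5 stroke at I1  (J2: bond 3 brought effort, rest push out)
b0 stroke at J1  (through TF1, causality passes straight; one stroke at TF1)
b6 stroke at R2  (common-e at J1 fixed by 0)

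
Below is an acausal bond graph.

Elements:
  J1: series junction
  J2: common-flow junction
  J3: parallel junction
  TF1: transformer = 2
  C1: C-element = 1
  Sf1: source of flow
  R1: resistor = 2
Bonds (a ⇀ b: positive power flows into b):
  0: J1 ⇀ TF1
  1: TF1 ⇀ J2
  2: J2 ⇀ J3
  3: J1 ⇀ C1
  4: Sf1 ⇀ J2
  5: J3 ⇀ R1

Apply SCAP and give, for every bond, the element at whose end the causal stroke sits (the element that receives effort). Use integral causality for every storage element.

β0 stroke at TF1
β1 stroke at J2
β2 stroke at J2
β3 stroke at J1
β4 stroke at Sf1
β5 stroke at J3

b4 stroke→Sf1  (Sf1 (Sf) sets flow on bond)
b1 stroke→J2  (1-jn J2 has f-setter on 4)
b2 stroke→J2  (J2 flow already set via bond 4)
b5 stroke→J3  (only one effort-in slot at J3)
b0 stroke→TF1  (TF1: transformer flips bond 1)
b3 stroke→J1  (J1 flow already set via bond 0)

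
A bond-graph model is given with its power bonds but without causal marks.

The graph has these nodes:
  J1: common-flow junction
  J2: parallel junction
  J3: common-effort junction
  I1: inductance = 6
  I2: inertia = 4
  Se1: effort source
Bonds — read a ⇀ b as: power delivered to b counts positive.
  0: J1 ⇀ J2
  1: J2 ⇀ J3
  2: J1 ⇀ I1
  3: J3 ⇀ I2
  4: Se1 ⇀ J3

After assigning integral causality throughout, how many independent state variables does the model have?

2  (I1, I2 all integral)

bond 4 stroke→J3  (source Se1 imposes e)
bond 1 stroke→J2  (J3: bond 4 brought effort, rest push out)
bond 3 stroke→I2  (0-jn J3 has e-setter on 4)
bond 0 stroke→J1  (common-e at J2 fixed by 1)
bond 2 stroke→I1  (J1: last free bond brings flow in)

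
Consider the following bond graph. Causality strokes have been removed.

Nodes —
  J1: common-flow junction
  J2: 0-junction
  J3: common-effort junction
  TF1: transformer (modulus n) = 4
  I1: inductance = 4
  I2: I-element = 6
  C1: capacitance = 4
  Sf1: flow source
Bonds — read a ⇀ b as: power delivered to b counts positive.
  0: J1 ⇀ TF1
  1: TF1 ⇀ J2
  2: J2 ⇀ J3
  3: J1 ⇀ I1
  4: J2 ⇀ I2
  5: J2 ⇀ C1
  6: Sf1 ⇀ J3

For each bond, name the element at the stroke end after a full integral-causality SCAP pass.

b0 stroke at J1
b1 stroke at TF1
b2 stroke at J3
b3 stroke at I1
b4 stroke at I2
b5 stroke at J2
b6 stroke at Sf1

β6 |Sf1  (Sf1 fixes flow; stroke at Sf1)
β2 |J3  (J3 needs exactly one e-in)
β3 |I1  (I1 outputs flow p/I1)
β0 |J1  (J1 flow already set via bond 3)
β1 |TF1  (TF1 one-in-one-out from 0)
β4 |I2  (prefer integral on I2)
β5 |J2  (closing 0-jn rule on J2)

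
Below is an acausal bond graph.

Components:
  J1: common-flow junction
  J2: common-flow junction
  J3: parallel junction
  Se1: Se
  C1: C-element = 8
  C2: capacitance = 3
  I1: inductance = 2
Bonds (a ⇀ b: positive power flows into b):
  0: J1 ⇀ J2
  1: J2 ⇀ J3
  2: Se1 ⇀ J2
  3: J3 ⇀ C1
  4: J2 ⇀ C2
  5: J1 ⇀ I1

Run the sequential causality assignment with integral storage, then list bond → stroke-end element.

β2 →J2  (source Se1 imposes e)
β3 →J3  (C1 integral (e out))
β1 →J2  (common-e at J3 fixed by 3)
β4 →J2  (C2: C, integral causality)
β0 →J1  (closing 1-jn rule on J2)
β5 →I1  (closing 1-jn rule on J1)

b0 stroke at J1
b1 stroke at J2
b2 stroke at J2
b3 stroke at J3
b4 stroke at J2
b5 stroke at I1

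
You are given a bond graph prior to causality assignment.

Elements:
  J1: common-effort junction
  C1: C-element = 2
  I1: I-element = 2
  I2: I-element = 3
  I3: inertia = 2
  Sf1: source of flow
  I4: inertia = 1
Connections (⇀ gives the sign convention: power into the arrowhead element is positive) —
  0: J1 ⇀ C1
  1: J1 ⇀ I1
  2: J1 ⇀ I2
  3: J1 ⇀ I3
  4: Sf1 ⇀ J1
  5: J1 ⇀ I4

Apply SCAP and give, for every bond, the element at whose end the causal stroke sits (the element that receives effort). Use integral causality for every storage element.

#0 stroke→J1
#1 stroke→I1
#2 stroke→I2
#3 stroke→I3
#4 stroke→Sf1
#5 stroke→I4

b4 stroke→Sf1  (source Sf1 imposes f)
b0 stroke→J1  (C1 integral (e out))
b1 stroke→I1  (J1: bond 0 brought effort, rest push out)
b2 stroke→I2  (J1: bond 0 brought effort, rest push out)
b3 stroke→I3  (0-jn J1 has e-setter on 0)
b5 stroke→I4  (J1 effort already set via bond 0)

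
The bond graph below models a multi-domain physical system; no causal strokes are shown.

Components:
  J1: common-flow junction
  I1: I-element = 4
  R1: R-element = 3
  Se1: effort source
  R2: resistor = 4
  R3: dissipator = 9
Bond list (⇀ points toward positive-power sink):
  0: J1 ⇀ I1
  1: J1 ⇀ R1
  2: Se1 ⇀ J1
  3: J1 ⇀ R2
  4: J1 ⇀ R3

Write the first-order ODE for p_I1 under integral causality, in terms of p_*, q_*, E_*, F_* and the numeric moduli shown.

#2 →J1  (Se1 (Se) sets effort on bond)
#0 →I1  (prefer integral on I1)
#1 →J1  (common-f at J1 fixed by 0)
#3 →J1  (J1 flow already set via bond 0)
#4 →J1  (common-f at J1 fixed by 0)

dp_I1/dt = E_Se1 - 4*p_I1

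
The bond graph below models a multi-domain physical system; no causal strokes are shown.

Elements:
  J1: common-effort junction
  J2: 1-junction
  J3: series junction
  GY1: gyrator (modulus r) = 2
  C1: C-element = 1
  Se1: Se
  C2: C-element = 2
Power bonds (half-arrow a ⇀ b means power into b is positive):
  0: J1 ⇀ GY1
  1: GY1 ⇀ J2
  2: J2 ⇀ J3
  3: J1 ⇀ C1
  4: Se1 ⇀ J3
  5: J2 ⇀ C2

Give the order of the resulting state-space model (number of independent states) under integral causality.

2  (C1, C2 all integral)

β4 →J3  (source Se1 imposes e)
β2 →J2  (only one flow-in slot at J3)
β3 →J1  (C1 outputs effort q/C1)
β0 →GY1  (J1: bond 3 brought effort, rest push out)
β1 →GY1  (GY GY1: same side as bond 0)
β5 →J2  (common-f at J2 fixed by 1)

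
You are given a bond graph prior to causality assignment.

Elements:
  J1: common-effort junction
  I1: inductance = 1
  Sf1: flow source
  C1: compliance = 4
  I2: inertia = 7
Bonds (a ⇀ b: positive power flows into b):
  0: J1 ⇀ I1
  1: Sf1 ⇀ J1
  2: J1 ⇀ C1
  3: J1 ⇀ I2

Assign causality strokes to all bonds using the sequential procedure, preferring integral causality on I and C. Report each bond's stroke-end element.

bond 1 stroke→Sf1  (source Sf1 imposes f)
bond 0 stroke→I1  (I1 integral (f out))
bond 2 stroke→J1  (C1 integral (e out))
bond 3 stroke→I2  (common-e at J1 fixed by 2)

bond 0 →I1
bond 1 →Sf1
bond 2 →J1
bond 3 →I2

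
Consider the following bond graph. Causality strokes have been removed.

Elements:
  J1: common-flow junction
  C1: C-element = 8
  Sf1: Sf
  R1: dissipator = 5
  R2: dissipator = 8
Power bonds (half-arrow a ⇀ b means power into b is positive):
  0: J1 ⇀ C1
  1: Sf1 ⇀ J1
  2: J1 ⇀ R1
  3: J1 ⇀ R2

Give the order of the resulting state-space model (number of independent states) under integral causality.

#1 |Sf1  (Sf1 fixes flow; stroke at Sf1)
#0 |J1  (common-f at J1 fixed by 1)
#2 |J1  (common-f at J1 fixed by 1)
#3 |J1  (J1: bond 1 brought flow, rest push out)

1  (C1 all integral)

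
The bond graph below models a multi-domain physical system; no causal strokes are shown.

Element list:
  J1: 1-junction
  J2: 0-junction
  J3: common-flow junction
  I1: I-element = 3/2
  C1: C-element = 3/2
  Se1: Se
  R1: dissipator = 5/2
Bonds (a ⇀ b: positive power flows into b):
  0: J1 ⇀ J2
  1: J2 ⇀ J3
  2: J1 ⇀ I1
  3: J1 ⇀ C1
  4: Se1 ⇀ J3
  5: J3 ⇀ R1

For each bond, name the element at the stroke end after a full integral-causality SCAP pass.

bond 0 stroke at J1
bond 1 stroke at J2
bond 2 stroke at I1
bond 3 stroke at J1
bond 4 stroke at J3
bond 5 stroke at J3

#4 stroke→J3  (Se1 (Se) sets effort on bond)
#2 stroke→I1  (prefer integral on I1)
#0 stroke→J1  (1-jn J1 has f-setter on 2)
#3 stroke→J1  (J1: bond 2 brought flow, rest push out)
#1 stroke→J2  (closing 0-jn rule on J2)
#5 stroke→J3  (common-f at J3 fixed by 1)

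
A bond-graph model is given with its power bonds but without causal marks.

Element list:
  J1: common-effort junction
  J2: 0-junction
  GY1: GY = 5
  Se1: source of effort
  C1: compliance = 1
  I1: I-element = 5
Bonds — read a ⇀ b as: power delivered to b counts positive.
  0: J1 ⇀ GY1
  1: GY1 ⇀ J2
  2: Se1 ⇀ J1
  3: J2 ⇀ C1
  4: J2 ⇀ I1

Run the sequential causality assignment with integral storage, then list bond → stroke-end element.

bond 0 stroke at GY1
bond 1 stroke at GY1
bond 2 stroke at J1
bond 3 stroke at J2
bond 4 stroke at I1

#2 |J1  (source Se1 imposes e)
#0 |GY1  (J1: bond 2 brought effort, rest push out)
#1 |GY1  (GY GY1: same side as bond 0)
#3 |J2  (prefer integral on C1)
#4 |I1  (common-e at J2 fixed by 3)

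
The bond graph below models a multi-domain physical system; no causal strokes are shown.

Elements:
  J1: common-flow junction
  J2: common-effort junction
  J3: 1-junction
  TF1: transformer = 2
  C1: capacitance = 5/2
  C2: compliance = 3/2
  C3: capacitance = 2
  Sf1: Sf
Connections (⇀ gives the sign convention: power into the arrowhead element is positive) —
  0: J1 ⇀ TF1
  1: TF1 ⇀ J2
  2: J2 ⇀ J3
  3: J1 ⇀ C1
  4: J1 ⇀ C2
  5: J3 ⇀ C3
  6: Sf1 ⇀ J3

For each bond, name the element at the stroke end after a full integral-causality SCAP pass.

b6 |Sf1  (Sf1 (Sf) sets flow on bond)
b2 |J3  (common-f at J3 fixed by 6)
b5 |J3  (J3: bond 6 brought flow, rest push out)
b1 |J2  (only one effort-in slot at J2)
b0 |TF1  (TF1 one-in-one-out from 1)
b3 |J1  (1-jn J1 has f-setter on 0)
b4 |J1  (common-f at J1 fixed by 0)

b0 stroke at TF1
b1 stroke at J2
b2 stroke at J3
b3 stroke at J1
b4 stroke at J1
b5 stroke at J3
b6 stroke at Sf1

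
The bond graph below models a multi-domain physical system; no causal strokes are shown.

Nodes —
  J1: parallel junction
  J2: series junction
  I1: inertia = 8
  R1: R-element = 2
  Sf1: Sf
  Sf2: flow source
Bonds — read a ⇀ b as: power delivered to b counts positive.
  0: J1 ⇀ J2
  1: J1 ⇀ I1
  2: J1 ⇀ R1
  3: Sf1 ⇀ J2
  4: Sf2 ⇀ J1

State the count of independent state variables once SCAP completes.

#3 stroke→Sf1  (Sf1 fixes flow; stroke at Sf1)
#4 stroke→Sf2  (source Sf2 imposes f)
#0 stroke→J2  (J2: bond 3 brought flow, rest push out)
#1 stroke→I1  (prefer integral on I1)
#2 stroke→J1  (J1 needs exactly one e-in)

1  (I1 all integral)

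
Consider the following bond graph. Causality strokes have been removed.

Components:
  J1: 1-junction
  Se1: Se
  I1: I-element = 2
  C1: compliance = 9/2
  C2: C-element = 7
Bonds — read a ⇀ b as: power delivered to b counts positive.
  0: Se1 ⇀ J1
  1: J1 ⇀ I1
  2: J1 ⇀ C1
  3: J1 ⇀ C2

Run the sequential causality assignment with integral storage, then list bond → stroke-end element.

#0 stroke at J1  (Se1: effort source, stroke at far end)
#1 stroke at I1  (prefer integral on I1)
#2 stroke at J1  (1-jn J1 has f-setter on 1)
#3 stroke at J1  (1-jn J1 has f-setter on 1)

b0 |J1
b1 |I1
b2 |J1
b3 |J1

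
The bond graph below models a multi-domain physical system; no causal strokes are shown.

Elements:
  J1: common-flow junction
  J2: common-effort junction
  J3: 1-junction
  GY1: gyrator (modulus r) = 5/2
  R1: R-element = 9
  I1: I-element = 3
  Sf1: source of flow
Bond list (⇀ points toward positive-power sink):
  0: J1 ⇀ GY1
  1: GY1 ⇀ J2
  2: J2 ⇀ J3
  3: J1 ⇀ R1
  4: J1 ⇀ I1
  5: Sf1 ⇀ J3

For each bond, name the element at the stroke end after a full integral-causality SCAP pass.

#0 →J1
#1 →J2
#2 →J3
#3 →J1
#4 →I1
#5 →Sf1

#5 →Sf1  (Sf1: flow source, stroke at near end)
#2 →J3  (common-f at J3 fixed by 5)
#1 →J2  (J2: last free bond brings effort in)
#0 →J1  (GY GY1: same side as bond 1)
#4 →I1  (prefer integral on I1)
#3 →J1  (1-jn J1 has f-setter on 4)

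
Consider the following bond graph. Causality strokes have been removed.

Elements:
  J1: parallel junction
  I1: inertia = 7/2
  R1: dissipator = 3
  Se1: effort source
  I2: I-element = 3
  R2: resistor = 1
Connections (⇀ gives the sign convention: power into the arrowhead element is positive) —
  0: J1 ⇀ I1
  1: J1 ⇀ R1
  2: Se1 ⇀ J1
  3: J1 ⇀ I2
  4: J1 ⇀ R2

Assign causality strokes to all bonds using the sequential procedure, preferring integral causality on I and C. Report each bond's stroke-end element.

#0 |I1
#1 |R1
#2 |J1
#3 |I2
#4 |R2

β2 stroke at J1  (Se1 (Se) sets effort on bond)
β0 stroke at I1  (0-jn J1 has e-setter on 2)
β1 stroke at R1  (J1: bond 2 brought effort, rest push out)
β3 stroke at I2  (J1 effort already set via bond 2)
β4 stroke at R2  (J1: bond 2 brought effort, rest push out)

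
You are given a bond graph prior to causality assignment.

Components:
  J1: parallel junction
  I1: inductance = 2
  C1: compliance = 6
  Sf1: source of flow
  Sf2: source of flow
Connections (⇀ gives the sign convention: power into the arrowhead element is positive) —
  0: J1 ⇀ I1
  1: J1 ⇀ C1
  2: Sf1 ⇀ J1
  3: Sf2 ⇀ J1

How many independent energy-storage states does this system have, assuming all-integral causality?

2  (C1, I1 all integral)

b2 stroke→Sf1  (source Sf1 imposes f)
b3 stroke→Sf2  (Sf2 (Sf) sets flow on bond)
b0 stroke→I1  (I1: I, integral causality)
b1 stroke→J1  (J1: last free bond brings effort in)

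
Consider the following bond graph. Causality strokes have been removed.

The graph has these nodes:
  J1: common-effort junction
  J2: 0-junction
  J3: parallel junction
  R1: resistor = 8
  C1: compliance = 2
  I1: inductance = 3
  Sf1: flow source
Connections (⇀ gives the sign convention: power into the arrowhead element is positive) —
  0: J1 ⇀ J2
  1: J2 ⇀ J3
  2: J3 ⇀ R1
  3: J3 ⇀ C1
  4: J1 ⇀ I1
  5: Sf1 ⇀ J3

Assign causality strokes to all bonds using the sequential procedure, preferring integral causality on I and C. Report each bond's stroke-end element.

b5 →Sf1  (Sf1 (Sf) sets flow on bond)
b3 →J3  (C1 outputs effort q/C1)
b1 →J2  (common-e at J3 fixed by 3)
b2 →R1  (J3: bond 3 brought effort, rest push out)
b0 →J1  (J2 effort already set via bond 1)
b4 →I1  (0-jn J1 has e-setter on 0)

#0 →J1
#1 →J2
#2 →R1
#3 →J3
#4 →I1
#5 →Sf1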